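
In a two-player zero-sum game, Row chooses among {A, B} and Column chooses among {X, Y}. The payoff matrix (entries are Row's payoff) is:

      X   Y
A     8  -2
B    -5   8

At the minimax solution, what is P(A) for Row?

13/23

Row minima: A → -2, B → -5; maximin = -2.
Column maxima: X → 8, Y → 8; minimax = 8.
-2 ≠ 8, so there is no saddle point; optimal play is mixed.
Let Row play A with probability p. Expected payoff against X: 8p + (-5)(1−p) = 13p − 5; against Y: (-2)p + 8(1−p) = −10p + 8.
Setting these equal: 13p − 5 = −10p + 8 ⇒ 23p = 13 ⇒ p = 13/23, and the value is (13)·(13/23) − 5 = 54/23.
For Column: with q = P(X), equating A's and B's payoffs gives 10q − 2 = −13q + 8 ⇒ q = 10/23.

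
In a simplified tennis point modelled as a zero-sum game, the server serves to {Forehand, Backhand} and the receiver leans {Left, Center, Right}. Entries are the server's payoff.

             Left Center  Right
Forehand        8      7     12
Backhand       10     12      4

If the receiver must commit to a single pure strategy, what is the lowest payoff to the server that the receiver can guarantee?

Column maxima: Left → 10, Center → 12, Right → 12.
The smallest of these is 10.

10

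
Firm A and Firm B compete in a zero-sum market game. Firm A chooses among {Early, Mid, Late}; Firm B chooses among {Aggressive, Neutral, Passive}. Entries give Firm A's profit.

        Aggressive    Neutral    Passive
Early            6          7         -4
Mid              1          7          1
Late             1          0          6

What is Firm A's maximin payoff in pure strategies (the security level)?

Row minima: Early → -4, Mid → 1, Late → 0.
The best of these is 1.

1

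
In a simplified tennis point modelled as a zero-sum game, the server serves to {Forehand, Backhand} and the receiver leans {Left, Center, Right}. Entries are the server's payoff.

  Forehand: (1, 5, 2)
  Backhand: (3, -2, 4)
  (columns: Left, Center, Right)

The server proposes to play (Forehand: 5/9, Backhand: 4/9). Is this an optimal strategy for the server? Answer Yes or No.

Yes

Against Left this mix gives (5/9)·1 + (4/9)·3 = 17/9.
Against Center this mix gives (5/9)·5 + (4/9)·(-2) = 17/9.
Against Right this mix gives (5/9)·2 + (4/9)·4 = 26/9.
All of the receiver's active replies (Left, Center) yield 17/9, and no column does worse for the server. The mix makes the receiver indifferent and guarantees 17/9, so it is optimal.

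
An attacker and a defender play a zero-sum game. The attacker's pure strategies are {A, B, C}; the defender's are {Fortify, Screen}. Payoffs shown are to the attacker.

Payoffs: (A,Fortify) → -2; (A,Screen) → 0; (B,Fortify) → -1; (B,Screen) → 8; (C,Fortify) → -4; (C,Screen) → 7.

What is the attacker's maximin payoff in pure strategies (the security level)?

Row minima: A → -2, B → -1, C → -4.
The best of these is -1.

-1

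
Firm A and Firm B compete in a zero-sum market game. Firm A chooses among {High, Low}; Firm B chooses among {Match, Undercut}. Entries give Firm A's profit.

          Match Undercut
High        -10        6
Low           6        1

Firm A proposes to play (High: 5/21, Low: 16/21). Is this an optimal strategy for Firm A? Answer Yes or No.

Yes

Against Match this mix gives (5/21)·(-10) + (16/21)·6 = 46/21.
Against Undercut this mix gives (5/21)·6 + (16/21)·1 = 46/21.
All of Firm B's active replies (Match, Undercut) yield 46/21, and no column does worse for Firm A. The mix makes Firm B indifferent and guarantees 46/21, so it is optimal.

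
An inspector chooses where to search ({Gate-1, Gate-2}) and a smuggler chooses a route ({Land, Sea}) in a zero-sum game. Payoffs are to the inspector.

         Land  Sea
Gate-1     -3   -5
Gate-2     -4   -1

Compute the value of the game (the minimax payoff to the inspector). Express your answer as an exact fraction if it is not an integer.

-17/5

Row minima: Gate-1 → -5, Gate-2 → -4; maximin = -4.
Column maxima: Land → -3, Sea → -1; minimax = -3.
-4 ≠ -3, so there is no saddle point; optimal play is mixed.
Let the inspector play Gate-1 with probability p. Expected payoff against Land: (-3)p + (-4)(1−p) = p − 4; against Sea: (-5)p + (-1)(1−p) = −4p − 1.
Setting these equal: p − 4 = −4p − 1 ⇒ 5p = 3 ⇒ p = 3/5, and the value is (1)·(3/5) − 4 = -17/5.
For the smuggler: with q = P(Land), equating Gate-1's and Gate-2's payoffs gives 2q − 5 = −3q − 1 ⇒ q = 4/5.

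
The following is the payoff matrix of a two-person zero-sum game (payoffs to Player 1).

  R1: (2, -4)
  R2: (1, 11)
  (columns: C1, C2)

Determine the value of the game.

Row minima: R1 → -4, R2 → 1; maximin = 1.
Column maxima: C1 → 2, C2 → 11; minimax = 2.
1 ≠ 2, so there is no saddle point; optimal play is mixed.
Let Player 1 play R1 with probability p. Expected payoff against C1: 2p + 1(1−p) = p + 1; against C2: (-4)p + 11(1−p) = −15p + 11.
Setting these equal: p + 1 = −15p + 11 ⇒ 16p = 10 ⇒ p = 5/8, and the value is (1)·(5/8) + 1 = 13/8.
For Player 2: with q = P(C1), equating R1's and R2's payoffs gives 6q − 4 = −10q + 11 ⇒ q = 15/16.

13/8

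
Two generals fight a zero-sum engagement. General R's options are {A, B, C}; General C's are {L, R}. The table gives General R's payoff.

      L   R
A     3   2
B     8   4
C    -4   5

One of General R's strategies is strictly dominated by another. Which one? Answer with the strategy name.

B gives a strictly higher payoff than A against every column: 8 > 3, 4 > 2.
So A is strictly dominated and General R never plays it.

A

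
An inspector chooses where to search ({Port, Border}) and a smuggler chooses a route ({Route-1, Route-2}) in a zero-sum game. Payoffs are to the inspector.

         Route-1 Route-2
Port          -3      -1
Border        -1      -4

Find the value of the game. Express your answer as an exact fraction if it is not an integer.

Row minima: Port → -3, Border → -4; maximin = -3.
Column maxima: Route-1 → -1, Route-2 → -1; minimax = -1.
-3 ≠ -1, so there is no saddle point; optimal play is mixed.
Let the inspector play Port with probability p. Expected payoff against Route-1: (-3)p + (-1)(1−p) = −2p − 1; against Route-2: (-1)p + (-4)(1−p) = 3p − 4.
Setting these equal: −2p − 1 = 3p − 4 ⇒ −5p = -3 ⇒ p = 3/5, and the value is (-2)·(3/5) − 1 = -11/5.
For the smuggler: with q = P(Route-1), equating Port's and Border's payoffs gives −2q − 1 = 3q − 4 ⇒ q = 3/5.

-11/5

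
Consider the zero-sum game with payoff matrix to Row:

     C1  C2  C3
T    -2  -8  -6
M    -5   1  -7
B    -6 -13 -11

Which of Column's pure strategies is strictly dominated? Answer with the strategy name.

C1

C3 holds Row's payoff strictly below C1 in every row: -6 < -2, -7 < -5, -11 < -6.
So C1 is strictly dominated for Column.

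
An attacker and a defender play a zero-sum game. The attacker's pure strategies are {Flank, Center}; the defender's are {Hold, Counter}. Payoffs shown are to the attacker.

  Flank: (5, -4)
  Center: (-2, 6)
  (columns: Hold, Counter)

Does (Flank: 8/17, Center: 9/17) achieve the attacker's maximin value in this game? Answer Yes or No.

Yes

Against Hold this mix gives (8/17)·5 + (9/17)·(-2) = 22/17.
Against Counter this mix gives (8/17)·(-4) + (9/17)·6 = 22/17.
All of the defender's active replies (Hold, Counter) yield 22/17, and no column does worse for the attacker. The mix makes the defender indifferent and guarantees 22/17, so it is optimal.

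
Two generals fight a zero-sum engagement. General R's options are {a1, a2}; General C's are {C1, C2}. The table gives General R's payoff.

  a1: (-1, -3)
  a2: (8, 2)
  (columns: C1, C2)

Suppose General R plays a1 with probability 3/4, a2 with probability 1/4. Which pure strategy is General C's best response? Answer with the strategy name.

C2

If General C plays C1, General R's expected payoff is (3/4)·(-1) + (1/4)·8 = 5/4.
If General C plays C2, General R's expected payoff is (3/4)·(-3) + (1/4)·2 = -7/4.
General C minimizes General R's payoff; the smallest is -7/4, so the best response is C2.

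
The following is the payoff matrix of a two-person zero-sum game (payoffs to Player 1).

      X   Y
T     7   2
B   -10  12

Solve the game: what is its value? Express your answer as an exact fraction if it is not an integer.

104/27

Row minima: T → 2, B → -10; maximin = 2.
Column maxima: X → 7, Y → 12; minimax = 7.
2 ≠ 7, so there is no saddle point; optimal play is mixed.
Let Player 1 play T with probability p. Expected payoff against X: 7p + (-10)(1−p) = 17p − 10; against Y: 2p + 12(1−p) = −10p + 12.
Setting these equal: 17p − 10 = −10p + 12 ⇒ 27p = 22 ⇒ p = 22/27, and the value is (17)·(22/27) − 10 = 104/27.
For Player 2: with q = P(X), equating T's and B's payoffs gives 5q + 2 = −22q + 12 ⇒ q = 10/27.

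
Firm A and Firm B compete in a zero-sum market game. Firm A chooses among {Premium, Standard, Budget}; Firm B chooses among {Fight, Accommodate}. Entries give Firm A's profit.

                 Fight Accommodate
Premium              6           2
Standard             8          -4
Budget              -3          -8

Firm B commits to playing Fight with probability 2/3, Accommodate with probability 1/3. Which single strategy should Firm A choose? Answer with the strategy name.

Expected payoff of Premium: (2/3)·6 + (1/3)·2 = 14/3.
Expected payoff of Standard: (2/3)·8 + (1/3)·(-4) = 4.
Expected payoff of Budget: (2/3)·(-3) + (1/3)·(-8) = -14/3.
The largest is 14/3, so Firm A's best response is Premium.

Premium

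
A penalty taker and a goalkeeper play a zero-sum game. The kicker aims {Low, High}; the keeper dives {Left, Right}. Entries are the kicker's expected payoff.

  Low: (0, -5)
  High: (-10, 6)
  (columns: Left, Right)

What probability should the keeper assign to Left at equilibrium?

11/21

Row minima: Low → -5, High → -10; maximin = -5.
Column maxima: Left → 0, Right → 6; minimax = 0.
-5 ≠ 0, so there is no saddle point; optimal play is mixed.
Let the kicker play Low with probability p. Expected payoff against Left: 0p + (-10)(1−p) = 10p − 10; against Right: (-5)p + 6(1−p) = −11p + 6.
Setting these equal: 10p − 10 = −11p + 6 ⇒ 21p = 16 ⇒ p = 16/21, and the value is (10)·(16/21) − 10 = -50/21.
For the keeper: with q = P(Left), equating Low's and High's payoffs gives 5q − 5 = −16q + 6 ⇒ q = 11/21.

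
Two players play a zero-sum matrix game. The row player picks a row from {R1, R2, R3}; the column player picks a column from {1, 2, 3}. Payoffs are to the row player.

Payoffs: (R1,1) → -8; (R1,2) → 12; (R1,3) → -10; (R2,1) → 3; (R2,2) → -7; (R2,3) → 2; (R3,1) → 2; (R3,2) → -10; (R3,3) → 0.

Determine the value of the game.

Row minima: R1 → -10, R2 → -7, R3 → -10; maximin = -7.
Column maxima: 1 → 3, 2 → 12, 3 → 2; minimax = 2.
-7 ≠ 2, so there is no saddle point; optimal play is mixed.
R3 is strictly dominated by R2, so the row player never plays it.
1 is strictly dominated by 3 (it gives the row player strictly more in every row), so the column player never plays it.
On the remaining 2×2 (R1, R2 vs 2, 3):
Let the row player play R1 with probability p. Expected payoff against 2: 12p + (-7)(1−p) = 19p − 7; against 3: (-10)p + 2(1−p) = −12p + 2.
Setting these equal: 19p − 7 = −12p + 2 ⇒ 31p = 9 ⇒ p = 9/31, and the value is (19)·(9/31) − 7 = -46/31.
For the column player: with q = P(2), equating R1's and R2's payoffs gives 22q − 10 = −9q + 2 ⇒ q = 12/31.

-46/31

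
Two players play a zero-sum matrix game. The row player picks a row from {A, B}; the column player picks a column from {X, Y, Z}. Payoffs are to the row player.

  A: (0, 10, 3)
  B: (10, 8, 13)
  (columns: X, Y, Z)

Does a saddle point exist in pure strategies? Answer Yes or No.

Row minima: A → 0, B → 8; maximin = 8.
Column maxima: X → 10, Y → 10, Z → 13; minimax = 10.
8 ≠ 10, so no pure-strategy equilibrium exists.

No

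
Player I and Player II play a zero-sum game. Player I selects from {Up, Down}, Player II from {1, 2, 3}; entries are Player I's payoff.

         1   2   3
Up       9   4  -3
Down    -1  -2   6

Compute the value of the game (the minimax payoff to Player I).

Row minima: Up → -3, Down → -2; maximin = -2.
Column maxima: 1 → 9, 2 → 4, 3 → 6; minimax = 4.
-2 ≠ 4, so there is no saddle point; optimal play is mixed.
1 is strictly dominated by 2 (it gives Player I strictly more in every row), so Player II never plays it.
On the remaining 2×2 (Up, Down vs 2, 3):
Let Player I play Up with probability p. Expected payoff against 2: 4p + (-2)(1−p) = 6p − 2; against 3: (-3)p + 6(1−p) = −9p + 6.
Setting these equal: 6p − 2 = −9p + 6 ⇒ 15p = 8 ⇒ p = 8/15, and the value is (6)·(8/15) − 2 = 6/5.
For Player II: with q = P(2), equating Up's and Down's payoffs gives 7q − 3 = −8q + 6 ⇒ q = 3/5.

6/5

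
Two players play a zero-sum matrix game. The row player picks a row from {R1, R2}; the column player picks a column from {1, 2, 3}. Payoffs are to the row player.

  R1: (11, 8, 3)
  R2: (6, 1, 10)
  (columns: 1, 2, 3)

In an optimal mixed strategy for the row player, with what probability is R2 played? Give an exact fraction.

5/14

Row minima: R1 → 3, R2 → 1; maximin = 3.
Column maxima: 1 → 11, 2 → 8, 3 → 10; minimax = 8.
3 ≠ 8, so there is no saddle point; optimal play is mixed.
1 is strictly dominated by 2 (it gives the row player strictly more in every row), so the column player never plays it.
On the remaining 2×2 (R1, R2 vs 2, 3):
Let the row player play R1 with probability p. Expected payoff against 2: 8p + 1(1−p) = 7p + 1; against 3: 3p + 10(1−p) = −7p + 10.
Setting these equal: 7p + 1 = −7p + 10 ⇒ 14p = 9 ⇒ p = 9/14, and the value is (7)·(9/14) + 1 = 11/2.
For the column player: with q = P(2), equating R1's and R2's payoffs gives 5q + 3 = −9q + 10 ⇒ q = 1/2.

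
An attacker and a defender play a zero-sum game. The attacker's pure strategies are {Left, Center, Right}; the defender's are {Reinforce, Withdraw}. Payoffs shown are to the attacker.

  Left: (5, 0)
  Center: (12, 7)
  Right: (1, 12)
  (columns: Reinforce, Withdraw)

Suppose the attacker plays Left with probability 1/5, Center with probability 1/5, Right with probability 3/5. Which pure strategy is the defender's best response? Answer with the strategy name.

If the defender plays Reinforce, the attacker's expected payoff is (1/5)·5 + (1/5)·12 + (3/5)·1 = 4.
If the defender plays Withdraw, the attacker's expected payoff is (1/5)·0 + (1/5)·7 + (3/5)·12 = 43/5.
The defender minimizes the attacker's payoff; the smallest is 4, so the best response is Reinforce.

Reinforce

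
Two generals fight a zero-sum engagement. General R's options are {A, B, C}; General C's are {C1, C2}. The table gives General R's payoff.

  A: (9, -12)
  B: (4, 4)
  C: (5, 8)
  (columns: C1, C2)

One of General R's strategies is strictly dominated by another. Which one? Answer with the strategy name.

B

C gives a strictly higher payoff than B against every column: 5 > 4, 8 > 4.
So B is strictly dominated and General R never plays it.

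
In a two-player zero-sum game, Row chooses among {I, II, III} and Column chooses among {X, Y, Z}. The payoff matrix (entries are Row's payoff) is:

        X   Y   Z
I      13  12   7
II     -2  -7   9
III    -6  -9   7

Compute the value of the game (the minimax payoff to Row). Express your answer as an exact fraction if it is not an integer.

157/21

Row minima: I → 7, II → -7, III → -9; maximin = 7.
Column maxima: X → 13, Y → 12, Z → 9; minimax = 9.
7 ≠ 9, so there is no saddle point; optimal play is mixed.
III is strictly dominated by II, so Row never plays it.
X is strictly dominated by Y (it gives Row strictly more in every row), so Column never plays it.
On the remaining 2×2 (I, II vs Y, Z):
Let Row play I with probability p. Expected payoff against Y: 12p + (-7)(1−p) = 19p − 7; against Z: 7p + 9(1−p) = −2p + 9.
Setting these equal: 19p − 7 = −2p + 9 ⇒ 21p = 16 ⇒ p = 16/21, and the value is (19)·(16/21) − 7 = 157/21.
For Column: with q = P(Y), equating I's and II's payoffs gives 5q + 7 = −16q + 9 ⇒ q = 2/21.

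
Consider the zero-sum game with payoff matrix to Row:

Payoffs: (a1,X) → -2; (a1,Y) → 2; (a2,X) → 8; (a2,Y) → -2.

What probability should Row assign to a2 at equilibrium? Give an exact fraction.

Row minima: a1 → -2, a2 → -2; maximin = -2.
Column maxima: X → 8, Y → 2; minimax = 2.
-2 ≠ 2, so there is no saddle point; optimal play is mixed.
Let Row play a1 with probability p. Expected payoff against X: (-2)p + 8(1−p) = −10p + 8; against Y: 2p + (-2)(1−p) = 4p − 2.
Setting these equal: −10p + 8 = 4p − 2 ⇒ −14p = -10 ⇒ p = 5/7, and the value is (-10)·(5/7) + 8 = 6/7.
For Column: with q = P(X), equating a1's and a2's payoffs gives −4q + 2 = 10q − 2 ⇒ q = 2/7.

2/7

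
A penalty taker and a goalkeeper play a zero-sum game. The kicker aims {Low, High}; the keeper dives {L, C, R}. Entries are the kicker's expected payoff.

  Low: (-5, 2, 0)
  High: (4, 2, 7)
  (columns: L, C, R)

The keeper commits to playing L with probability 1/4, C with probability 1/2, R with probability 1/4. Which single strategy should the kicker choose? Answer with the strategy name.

Expected payoff of Low: (1/4)·(-5) + (1/2)·2 + (1/4)·0 = -1/4.
Expected payoff of High: (1/4)·4 + (1/2)·2 + (1/4)·7 = 15/4.
The largest is 15/4, so the kicker's best response is High.

High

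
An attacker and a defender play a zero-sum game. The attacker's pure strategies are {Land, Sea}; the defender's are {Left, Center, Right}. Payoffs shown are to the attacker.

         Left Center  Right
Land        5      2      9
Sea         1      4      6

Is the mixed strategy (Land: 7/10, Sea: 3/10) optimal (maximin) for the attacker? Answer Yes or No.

No

Against Left this mix gives (7/10)·5 + (3/10)·1 = 19/5.
Against Center this mix gives (7/10)·2 + (3/10)·4 = 13/5.
Against Right this mix gives (7/10)·9 + (3/10)·6 = 81/10.
The defender will play Center, holding the attacker to 13/5. Shifting weight toward the row that does better against Center would raise this floor (the equalizing mix achieves 3 against both Center and Left), so the proposed strategy is not optimal.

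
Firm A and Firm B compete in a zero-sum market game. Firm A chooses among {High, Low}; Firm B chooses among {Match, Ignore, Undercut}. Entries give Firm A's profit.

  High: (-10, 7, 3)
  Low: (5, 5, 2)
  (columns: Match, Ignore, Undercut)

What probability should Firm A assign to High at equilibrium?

Row minima: High → -10, Low → 2; maximin = 2.
Column maxima: Match → 5, Ignore → 7, Undercut → 3; minimax = 3.
2 ≠ 3, so there is no saddle point; optimal play is mixed.
Ignore is strictly dominated by Undercut (it gives Firm A strictly more in every row), so Firm B never plays it.
On the remaining 2×2 (High, Low vs Match, Undercut):
Let Firm A play High with probability p. Expected payoff against Match: (-10)p + 5(1−p) = −15p + 5; against Undercut: 3p + 2(1−p) = p + 2.
Setting these equal: −15p + 5 = p + 2 ⇒ −16p = -3 ⇒ p = 3/16, and the value is (-15)·(3/16) + 5 = 35/16.
For Firm B: with q = P(Match), equating High's and Low's payoffs gives −13q + 3 = 3q + 2 ⇒ q = 1/16.

3/16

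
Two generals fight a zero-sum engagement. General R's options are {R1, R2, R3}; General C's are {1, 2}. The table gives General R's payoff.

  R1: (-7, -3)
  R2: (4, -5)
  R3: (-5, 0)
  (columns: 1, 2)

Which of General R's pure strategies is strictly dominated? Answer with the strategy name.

R1

R3 gives a strictly higher payoff than R1 against every column: -5 > -7, 0 > -3.
So R1 is strictly dominated and General R never plays it.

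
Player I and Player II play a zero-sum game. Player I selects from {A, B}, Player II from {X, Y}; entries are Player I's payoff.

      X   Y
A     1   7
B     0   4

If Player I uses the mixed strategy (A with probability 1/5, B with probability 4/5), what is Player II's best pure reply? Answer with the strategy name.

X

If Player II plays X, Player I's expected payoff is (1/5)·1 + (4/5)·0 = 1/5.
If Player II plays Y, Player I's expected payoff is (1/5)·7 + (4/5)·4 = 23/5.
Player II minimizes Player I's payoff; the smallest is 1/5, so the best response is X.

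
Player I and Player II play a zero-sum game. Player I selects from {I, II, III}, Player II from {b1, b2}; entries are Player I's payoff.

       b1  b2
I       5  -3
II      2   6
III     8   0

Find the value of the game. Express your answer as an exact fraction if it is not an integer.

Row minima: I → -3, II → 2, III → 0; maximin = 2.
Column maxima: b1 → 8, b2 → 6; minimax = 6.
2 ≠ 6, so there is no saddle point; optimal play is mixed.
I is strictly dominated by III, so Player I never plays it.
On the remaining 2×2 (II, III vs b1, b2):
Let Player I play II with probability p. Expected payoff against b1: 2p + 8(1−p) = −6p + 8; against b2: 6p + 0(1−p) = 6p.
Setting these equal: −6p + 8 = 6p ⇒ −12p = -8 ⇒ p = 2/3, and the value is (-6)·(2/3) + 8 = 4.
For Player II: with q = P(b1), equating II's and III's payoffs gives −4q + 6 = 8q ⇒ q = 1/2.

4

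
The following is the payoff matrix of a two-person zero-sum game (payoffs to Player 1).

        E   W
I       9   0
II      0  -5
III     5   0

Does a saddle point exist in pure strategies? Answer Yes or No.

Yes

Row minima: I → 0, II → -5, III → 0; maximin = 0.
Column maxima: E → 9, W → 0; minimax = 0.
maximin = minimax = 0, so a saddle point exists.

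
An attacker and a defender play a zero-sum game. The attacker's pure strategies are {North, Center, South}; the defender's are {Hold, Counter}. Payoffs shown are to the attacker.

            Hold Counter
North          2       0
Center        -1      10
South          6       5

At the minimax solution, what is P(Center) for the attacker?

1/12

Row minima: North → 0, Center → -1, South → 5; maximin = 5.
Column maxima: Hold → 6, Counter → 10; minimax = 6.
5 ≠ 6, so there is no saddle point; optimal play is mixed.
North is strictly dominated by South, so the attacker never plays it.
On the remaining 2×2 (Center, South vs Hold, Counter):
Let the attacker play Center with probability p. Expected payoff against Hold: (-1)p + 6(1−p) = −7p + 6; against Counter: 10p + 5(1−p) = 5p + 5.
Setting these equal: −7p + 6 = 5p + 5 ⇒ −12p = -1 ⇒ p = 1/12, and the value is (-7)·(1/12) + 6 = 65/12.
For the defender: with q = P(Hold), equating Center's and South's payoffs gives −11q + 10 = q + 5 ⇒ q = 5/12.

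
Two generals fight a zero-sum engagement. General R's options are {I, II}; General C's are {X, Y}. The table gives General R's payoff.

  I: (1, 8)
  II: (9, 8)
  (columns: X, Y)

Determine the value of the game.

Row minima: I → 1, II → 8; maximin = 8.
Column maxima: X → 9, Y → 8; minimax = 8.
Since maximin = minimax = 8, there is a saddle point and the value is 8.

8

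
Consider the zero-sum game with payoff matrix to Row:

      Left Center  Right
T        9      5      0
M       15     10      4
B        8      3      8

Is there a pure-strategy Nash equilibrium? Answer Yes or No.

Row minima: T → 0, M → 4, B → 3; maximin = 4.
Column maxima: Left → 15, Center → 10, Right → 8; minimax = 8.
4 ≠ 8, so no pure-strategy equilibrium exists.

No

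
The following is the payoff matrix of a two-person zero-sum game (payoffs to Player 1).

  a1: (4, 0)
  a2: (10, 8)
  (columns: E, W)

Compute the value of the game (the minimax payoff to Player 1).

8

Row minima: a1 → 0, a2 → 8; maximin = 8.
Column maxima: E → 10, W → 8; minimax = 8.
Since maximin = minimax = 8, there is a saddle point and the value is 8.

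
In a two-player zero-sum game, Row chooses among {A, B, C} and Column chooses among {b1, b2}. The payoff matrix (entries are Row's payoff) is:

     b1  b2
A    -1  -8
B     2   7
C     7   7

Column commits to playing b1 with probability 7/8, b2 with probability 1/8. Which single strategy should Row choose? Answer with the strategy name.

C

Expected payoff of A: (7/8)·(-1) + (1/8)·(-8) = -15/8.
Expected payoff of B: (7/8)·2 + (1/8)·7 = 21/8.
Expected payoff of C: (7/8)·7 + (1/8)·7 = 7.
The largest is 7, so Row's best response is C.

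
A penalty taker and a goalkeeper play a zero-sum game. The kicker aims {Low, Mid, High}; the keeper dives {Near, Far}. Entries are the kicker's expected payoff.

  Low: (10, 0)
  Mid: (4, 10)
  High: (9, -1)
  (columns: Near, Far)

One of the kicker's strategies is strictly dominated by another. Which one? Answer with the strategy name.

Low gives a strictly higher payoff than High against every column: 10 > 9, 0 > -1.
So High is strictly dominated and the kicker never plays it.

High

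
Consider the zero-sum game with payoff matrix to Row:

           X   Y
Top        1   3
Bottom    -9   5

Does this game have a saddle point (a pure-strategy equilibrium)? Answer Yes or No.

Row minima: Top → 1, Bottom → -9; maximin = 1.
Column maxima: X → 1, Y → 5; minimax = 1.
maximin = minimax = 1, so a saddle point exists.

Yes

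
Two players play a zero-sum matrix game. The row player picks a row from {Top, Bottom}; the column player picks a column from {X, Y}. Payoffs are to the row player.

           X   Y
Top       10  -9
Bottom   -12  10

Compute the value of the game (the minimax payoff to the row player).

Row minima: Top → -9, Bottom → -12; maximin = -9.
Column maxima: X → 10, Y → 10; minimax = 10.
-9 ≠ 10, so there is no saddle point; optimal play is mixed.
Let the row player play Top with probability p. Expected payoff against X: 10p + (-12)(1−p) = 22p − 12; against Y: (-9)p + 10(1−p) = −19p + 10.
Setting these equal: 22p − 12 = −19p + 10 ⇒ 41p = 22 ⇒ p = 22/41, and the value is (22)·(22/41) − 12 = -8/41.
For the column player: with q = P(X), equating Top's and Bottom's payoffs gives 19q − 9 = −22q + 10 ⇒ q = 19/41.

-8/41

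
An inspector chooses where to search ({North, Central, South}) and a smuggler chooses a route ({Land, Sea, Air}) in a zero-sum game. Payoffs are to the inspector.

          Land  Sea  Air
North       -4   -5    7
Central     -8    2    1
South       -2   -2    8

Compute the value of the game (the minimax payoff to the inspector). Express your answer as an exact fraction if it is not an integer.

Row minima: North → -5, Central → -8, South → -2; maximin = -2.
Column maxima: Land → -2, Sea → 2, Air → 8; minimax = -2.
Since maximin = minimax = -2, there is a saddle point and the value is -2.

-2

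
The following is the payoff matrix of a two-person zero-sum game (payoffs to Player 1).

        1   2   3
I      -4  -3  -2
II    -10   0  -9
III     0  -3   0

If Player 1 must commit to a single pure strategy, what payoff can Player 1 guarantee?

-3

Row minima: I → -4, II → -10, III → -3.
The best of these is -3.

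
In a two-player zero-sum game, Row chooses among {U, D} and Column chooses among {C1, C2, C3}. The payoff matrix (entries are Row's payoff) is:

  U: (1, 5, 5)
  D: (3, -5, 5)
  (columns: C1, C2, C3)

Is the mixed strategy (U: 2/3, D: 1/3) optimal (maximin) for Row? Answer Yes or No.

Yes

Against C1 this mix gives (2/3)·1 + (1/3)·3 = 5/3.
Against C2 this mix gives (2/3)·5 + (1/3)·(-5) = 5/3.
Against C3 this mix gives (2/3)·5 + (1/3)·5 = 5.
All of Column's active replies (C1, C2) yield 5/3, and no column does worse for Row. The mix makes Column indifferent and guarantees 5/3, so it is optimal.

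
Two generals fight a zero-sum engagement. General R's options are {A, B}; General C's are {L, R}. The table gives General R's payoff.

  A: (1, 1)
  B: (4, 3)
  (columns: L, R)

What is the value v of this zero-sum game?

3

Row minima: A → 1, B → 3; maximin = 3.
Column maxima: L → 4, R → 3; minimax = 3.
Since maximin = minimax = 3, there is a saddle point and the value is 3.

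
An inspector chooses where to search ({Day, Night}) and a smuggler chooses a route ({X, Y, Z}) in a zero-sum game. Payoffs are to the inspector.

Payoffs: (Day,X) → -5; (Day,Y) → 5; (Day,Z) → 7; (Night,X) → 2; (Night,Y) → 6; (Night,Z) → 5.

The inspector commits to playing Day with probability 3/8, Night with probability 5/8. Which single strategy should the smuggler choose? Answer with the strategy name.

If the smuggler plays X, the inspector's expected payoff is (3/8)·(-5) + (5/8)·2 = -5/8.
If the smuggler plays Y, the inspector's expected payoff is (3/8)·5 + (5/8)·6 = 45/8.
If the smuggler plays Z, the inspector's expected payoff is (3/8)·7 + (5/8)·5 = 23/4.
The smuggler minimizes the inspector's payoff; the smallest is -5/8, so the best response is X.

X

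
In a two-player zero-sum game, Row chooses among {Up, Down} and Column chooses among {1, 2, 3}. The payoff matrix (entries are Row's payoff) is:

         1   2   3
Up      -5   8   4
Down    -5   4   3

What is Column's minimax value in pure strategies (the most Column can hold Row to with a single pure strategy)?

-5

Column maxima: 1 → -5, 2 → 8, 3 → 4.
The smallest of these is -5.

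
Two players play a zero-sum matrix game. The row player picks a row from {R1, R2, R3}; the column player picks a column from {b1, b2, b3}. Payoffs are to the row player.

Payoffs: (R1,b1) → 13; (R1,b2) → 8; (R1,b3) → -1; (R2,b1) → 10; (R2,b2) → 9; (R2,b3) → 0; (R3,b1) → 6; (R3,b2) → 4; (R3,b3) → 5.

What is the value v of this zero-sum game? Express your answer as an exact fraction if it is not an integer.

9/2

Row minima: R1 → -1, R2 → 0, R3 → 4; maximin = 4.
Column maxima: b1 → 13, b2 → 9, b3 → 5; minimax = 5.
4 ≠ 5, so there is no saddle point; optimal play is mixed.
b1 is strictly dominated by b2 (it gives the row player strictly more in every row), so the column player never plays it.
With b1 eliminated, R1 is strictly dominated by R2 (R2 gives the row player strictly more in every remaining column), so the row player never plays it.
On the remaining 2×2 (R2, R3 vs b2, b3):
Let the row player play R2 with probability p. Expected payoff against b2: 9p + 4(1−p) = 5p + 4; against b3: 0p + 5(1−p) = −5p + 5.
Setting these equal: 5p + 4 = −5p + 5 ⇒ 10p = 1 ⇒ p = 1/10, and the value is (5)·(1/10) + 4 = 9/2.
For the column player: with q = P(b2), equating R2's and R3's payoffs gives 9q = −q + 5 ⇒ q = 1/2.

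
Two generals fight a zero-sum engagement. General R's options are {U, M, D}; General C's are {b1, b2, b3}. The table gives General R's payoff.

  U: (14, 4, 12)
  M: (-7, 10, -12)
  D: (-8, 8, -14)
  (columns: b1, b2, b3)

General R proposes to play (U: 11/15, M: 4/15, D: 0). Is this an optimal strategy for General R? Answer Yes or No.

Against b1 this mix gives (11/15)·14 + (4/15)·(-7) = 42/5.
Against b2 this mix gives (11/15)·4 + (4/15)·10 = 28/5.
Against b3 this mix gives (11/15)·12 + (4/15)·(-12) = 28/5.
All of General C's active replies (b2, b3) yield 28/5, and no column does worse for General R. The mix makes General C indifferent and guarantees 28/5, so it is optimal.

Yes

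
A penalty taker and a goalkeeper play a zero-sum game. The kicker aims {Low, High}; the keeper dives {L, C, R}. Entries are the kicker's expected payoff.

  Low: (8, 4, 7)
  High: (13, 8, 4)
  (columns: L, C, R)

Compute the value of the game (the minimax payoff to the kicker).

40/7

Row minima: Low → 4, High → 4; maximin = 4.
Column maxima: L → 13, C → 8, R → 7; minimax = 7.
4 ≠ 7, so there is no saddle point; optimal play is mixed.
L is strictly dominated by C (it gives the kicker strictly more in every row), so the keeper never plays it.
On the remaining 2×2 (Low, High vs C, R):
Let the kicker play Low with probability p. Expected payoff against C: 4p + 8(1−p) = −4p + 8; against R: 7p + 4(1−p) = 3p + 4.
Setting these equal: −4p + 8 = 3p + 4 ⇒ −7p = -4 ⇒ p = 4/7, and the value is (-4)·(4/7) + 8 = 40/7.
For the keeper: with q = P(C), equating Low's and High's payoffs gives −3q + 7 = 4q + 4 ⇒ q = 3/7.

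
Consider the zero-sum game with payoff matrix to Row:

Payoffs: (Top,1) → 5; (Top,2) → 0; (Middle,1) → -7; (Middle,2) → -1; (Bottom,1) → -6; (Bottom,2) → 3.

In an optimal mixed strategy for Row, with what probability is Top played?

Row minima: Top → 0, Middle → -7, Bottom → -6; maximin = 0.
Column maxima: 1 → 5, 2 → 3; minimax = 3.
0 ≠ 3, so there is no saddle point; optimal play is mixed.
Middle is strictly dominated by Top, so Row never plays it.
On the remaining 2×2 (Top, Bottom vs 1, 2):
Let Row play Top with probability p. Expected payoff against 1: 5p + (-6)(1−p) = 11p − 6; against 2: 0p + 3(1−p) = −3p + 3.
Setting these equal: 11p − 6 = −3p + 3 ⇒ 14p = 9 ⇒ p = 9/14, and the value is (11)·(9/14) − 6 = 15/14.
For Column: with q = P(1), equating Top's and Bottom's payoffs gives 5q = −9q + 3 ⇒ q = 3/14.

9/14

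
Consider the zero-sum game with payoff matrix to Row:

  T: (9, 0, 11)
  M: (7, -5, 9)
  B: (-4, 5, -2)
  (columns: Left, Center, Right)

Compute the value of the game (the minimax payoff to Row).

5/2

Row minima: T → 0, M → -5, B → -4; maximin = 0.
Column maxima: Left → 9, Center → 5, Right → 11; minimax = 5.
0 ≠ 5, so there is no saddle point; optimal play is mixed.
M is strictly dominated by T, so Row never plays it.
Right is strictly dominated by Left (it gives Row strictly more in every row), so Column never plays it.
On the remaining 2×2 (T, B vs Left, Center):
Let Row play T with probability p. Expected payoff against Left: 9p + (-4)(1−p) = 13p − 4; against Center: 0p + 5(1−p) = −5p + 5.
Setting these equal: 13p − 4 = −5p + 5 ⇒ 18p = 9 ⇒ p = 1/2, and the value is (13)·(1/2) − 4 = 5/2.
For Column: with q = P(Left), equating T's and B's payoffs gives 9q = −9q + 5 ⇒ q = 5/18.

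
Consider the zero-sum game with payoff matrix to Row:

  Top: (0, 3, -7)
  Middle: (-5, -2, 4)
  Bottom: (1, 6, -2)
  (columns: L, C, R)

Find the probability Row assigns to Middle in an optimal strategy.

1/4

Row minima: Top → -7, Middle → -5, Bottom → -2; maximin = -2.
Column maxima: L → 1, C → 6, R → 4; minimax = 1.
-2 ≠ 1, so there is no saddle point; optimal play is mixed.
Top is strictly dominated by Bottom, so Row never plays it.
C is strictly dominated by L (it gives Row strictly more in every row), so Column never plays it.
On the remaining 2×2 (Middle, Bottom vs L, R):
Let Row play Middle with probability p. Expected payoff against L: (-5)p + 1(1−p) = −6p + 1; against R: 4p + (-2)(1−p) = 6p − 2.
Setting these equal: −6p + 1 = 6p − 2 ⇒ −12p = -3 ⇒ p = 1/4, and the value is (-6)·(1/4) + 1 = -1/2.
For Column: with q = P(L), equating Middle's and Bottom's payoffs gives −9q + 4 = 3q − 2 ⇒ q = 1/2.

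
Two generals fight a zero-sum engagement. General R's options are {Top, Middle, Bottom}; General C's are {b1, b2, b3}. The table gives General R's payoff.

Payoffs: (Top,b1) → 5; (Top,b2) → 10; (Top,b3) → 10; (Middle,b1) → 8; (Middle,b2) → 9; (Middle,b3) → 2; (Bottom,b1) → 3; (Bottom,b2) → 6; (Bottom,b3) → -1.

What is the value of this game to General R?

70/11

Row minima: Top → 5, Middle → 2, Bottom → -1; maximin = 5.
Column maxima: b1 → 8, b2 → 10, b3 → 10; minimax = 8.
5 ≠ 8, so there is no saddle point; optimal play is mixed.
Bottom is strictly dominated by Top, so General R never plays it.
b2 is strictly dominated by b1 (it gives General R strictly more in every row), so General C never plays it.
On the remaining 2×2 (Top, Middle vs b1, b3):
Let General R play Top with probability p. Expected payoff against b1: 5p + 8(1−p) = −3p + 8; against b3: 10p + 2(1−p) = 8p + 2.
Setting these equal: −3p + 8 = 8p + 2 ⇒ −11p = -6 ⇒ p = 6/11, and the value is (-3)·(6/11) + 8 = 70/11.
For General C: with q = P(b1), equating Top's and Middle's payoffs gives −5q + 10 = 6q + 2 ⇒ q = 8/11.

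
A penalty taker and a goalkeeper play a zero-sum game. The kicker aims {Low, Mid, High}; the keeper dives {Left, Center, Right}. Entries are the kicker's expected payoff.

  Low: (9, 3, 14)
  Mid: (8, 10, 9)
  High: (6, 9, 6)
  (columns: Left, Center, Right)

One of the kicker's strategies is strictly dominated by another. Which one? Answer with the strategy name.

High

Mid gives a strictly higher payoff than High against every column: 8 > 6, 10 > 9, 9 > 6.
So High is strictly dominated and the kicker never plays it.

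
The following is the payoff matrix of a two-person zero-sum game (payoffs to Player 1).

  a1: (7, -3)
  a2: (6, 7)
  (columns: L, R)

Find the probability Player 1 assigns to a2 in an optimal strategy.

10/11

Row minima: a1 → -3, a2 → 6; maximin = 6.
Column maxima: L → 7, R → 7; minimax = 7.
6 ≠ 7, so there is no saddle point; optimal play is mixed.
Let Player 1 play a1 with probability p. Expected payoff against L: 7p + 6(1−p) = p + 6; against R: (-3)p + 7(1−p) = −10p + 7.
Setting these equal: p + 6 = −10p + 7 ⇒ 11p = 1 ⇒ p = 1/11, and the value is (1)·(1/11) + 6 = 67/11.
For Player 2: with q = P(L), equating a1's and a2's payoffs gives 10q − 3 = −q + 7 ⇒ q = 10/11.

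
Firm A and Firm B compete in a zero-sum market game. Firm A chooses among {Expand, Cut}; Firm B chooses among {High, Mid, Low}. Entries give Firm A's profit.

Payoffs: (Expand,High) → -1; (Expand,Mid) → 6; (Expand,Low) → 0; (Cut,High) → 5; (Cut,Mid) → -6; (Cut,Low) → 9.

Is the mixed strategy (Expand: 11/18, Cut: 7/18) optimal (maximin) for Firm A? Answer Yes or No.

Yes

Against High this mix gives (11/18)·(-1) + (7/18)·5 = 4/3.
Against Mid this mix gives (11/18)·6 + (7/18)·(-6) = 4/3.
Against Low this mix gives (11/18)·0 + (7/18)·9 = 7/2.
All of Firm B's active replies (High, Mid) yield 4/3, and no column does worse for Firm A. The mix makes Firm B indifferent and guarantees 4/3, so it is optimal.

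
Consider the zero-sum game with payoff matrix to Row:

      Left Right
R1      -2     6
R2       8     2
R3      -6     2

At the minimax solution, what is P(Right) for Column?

5/7

Row minima: R1 → -2, R2 → 2, R3 → -6; maximin = 2.
Column maxima: Left → 8, Right → 6; minimax = 6.
2 ≠ 6, so there is no saddle point; optimal play is mixed.
R3 is strictly dominated by R1, so Row never plays it.
On the remaining 2×2 (R1, R2 vs Left, Right):
Let Row play R1 with probability p. Expected payoff against Left: (-2)p + 8(1−p) = −10p + 8; against Right: 6p + 2(1−p) = 4p + 2.
Setting these equal: −10p + 8 = 4p + 2 ⇒ −14p = -6 ⇒ p = 3/7, and the value is (-10)·(3/7) + 8 = 26/7.
For Column: with q = P(Left), equating R1's and R2's payoffs gives −8q + 6 = 6q + 2 ⇒ q = 2/7.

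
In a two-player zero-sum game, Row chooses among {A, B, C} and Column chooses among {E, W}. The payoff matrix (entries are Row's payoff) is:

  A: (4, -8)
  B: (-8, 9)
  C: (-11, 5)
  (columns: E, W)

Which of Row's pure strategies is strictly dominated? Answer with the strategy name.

B gives a strictly higher payoff than C against every column: -8 > -11, 9 > 5.
So C is strictly dominated and Row never plays it.

C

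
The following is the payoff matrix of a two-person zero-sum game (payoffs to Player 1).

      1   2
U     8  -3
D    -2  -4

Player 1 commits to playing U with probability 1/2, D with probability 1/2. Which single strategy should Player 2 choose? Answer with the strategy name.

2

If Player 2 plays 1, Player 1's expected payoff is (1/2)·8 + (1/2)·(-2) = 3.
If Player 2 plays 2, Player 1's expected payoff is (1/2)·(-3) + (1/2)·(-4) = -7/2.
Player 2 minimizes Player 1's payoff; the smallest is -7/2, so the best response is 2.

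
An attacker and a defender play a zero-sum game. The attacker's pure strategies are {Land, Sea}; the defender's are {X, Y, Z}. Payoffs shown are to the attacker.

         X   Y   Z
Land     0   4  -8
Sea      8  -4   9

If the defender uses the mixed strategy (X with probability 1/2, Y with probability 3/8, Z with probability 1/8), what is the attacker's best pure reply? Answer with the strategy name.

Expected payoff of Land: (1/2)·0 + (3/8)·4 + (1/8)·(-8) = 1/2.
Expected payoff of Sea: (1/2)·8 + (3/8)·(-4) + (1/8)·9 = 29/8.
The largest is 29/8, so the attacker's best response is Sea.

Sea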